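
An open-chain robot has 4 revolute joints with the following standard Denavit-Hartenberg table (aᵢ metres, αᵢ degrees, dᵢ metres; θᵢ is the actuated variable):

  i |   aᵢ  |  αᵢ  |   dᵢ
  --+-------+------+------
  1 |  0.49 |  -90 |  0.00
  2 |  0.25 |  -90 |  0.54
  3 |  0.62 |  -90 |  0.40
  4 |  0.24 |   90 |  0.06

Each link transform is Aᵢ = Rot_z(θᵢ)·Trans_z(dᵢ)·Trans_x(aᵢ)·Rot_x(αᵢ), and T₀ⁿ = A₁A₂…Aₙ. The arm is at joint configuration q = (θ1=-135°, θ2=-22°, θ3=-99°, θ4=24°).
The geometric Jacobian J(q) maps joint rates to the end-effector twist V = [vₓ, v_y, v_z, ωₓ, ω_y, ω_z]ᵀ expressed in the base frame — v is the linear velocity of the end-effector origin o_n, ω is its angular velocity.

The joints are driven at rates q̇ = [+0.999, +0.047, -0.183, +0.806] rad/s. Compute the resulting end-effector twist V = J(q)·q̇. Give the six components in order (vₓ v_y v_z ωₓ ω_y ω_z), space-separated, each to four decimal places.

1.5985 0.6416 0.0979 -0.3511 -0.5958 1.4669

o_n = [0.4313, -1.5179, -0.2137]
J₁: ẑ×o_n = [1.5179, 0.4313, -0.0000], ω = ẑ
J2: z=[0.7071, -0.7071, 0.0000] o=[-0.3465, -0.3465, 0.0000] → [0.1511, 0.1511, -0.2783, 0.7071, -0.7071, 0.0000]
J3: z=[-0.2649, -0.2649, -0.9272] o=[-0.1285, -0.8922, 0.0937] → [-0.4987, -0.6005, 0.3140, -0.2649, -0.2649, -0.9272]
J4: z=[-0.5369, -0.7582, 0.3700] o=[0.2621, -1.3676, -0.3136] → [-0.0201, 0.1162, 0.2090, -0.5369, -0.7582, 0.3700]
V = J·q̇ = [1.5985, 0.6416, 0.0979, -0.3511, -0.5958, 1.4669]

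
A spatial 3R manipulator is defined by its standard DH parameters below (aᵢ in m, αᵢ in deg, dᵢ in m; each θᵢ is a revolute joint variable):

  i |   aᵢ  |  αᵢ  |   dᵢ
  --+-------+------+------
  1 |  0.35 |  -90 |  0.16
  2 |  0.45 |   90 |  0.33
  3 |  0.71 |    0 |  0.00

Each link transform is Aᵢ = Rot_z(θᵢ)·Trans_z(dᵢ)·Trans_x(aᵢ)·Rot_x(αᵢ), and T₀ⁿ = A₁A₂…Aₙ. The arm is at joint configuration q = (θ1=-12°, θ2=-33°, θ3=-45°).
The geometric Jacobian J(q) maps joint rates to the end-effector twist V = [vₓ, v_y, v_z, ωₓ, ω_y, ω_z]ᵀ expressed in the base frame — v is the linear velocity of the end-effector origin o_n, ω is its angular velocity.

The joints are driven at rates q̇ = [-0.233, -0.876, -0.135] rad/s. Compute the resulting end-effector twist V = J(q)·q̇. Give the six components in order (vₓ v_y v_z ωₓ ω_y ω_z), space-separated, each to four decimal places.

o_n = [1.0876, -0.4071, 0.6785]
J₁: ẑ×o_n = [0.4071, 1.0876, -0.0000], ω = ẑ
J2: z=[0.2079, 0.9781, 0.0000] o=[0.3424, -0.0728, 0.1600] → [0.5072, -0.1078, -0.7985, 0.2079, 0.9781, 0.0000]
J3: z=[-0.5327, 0.1132, 0.8387] o=[0.7801, 0.1716, 0.4051] → [0.5162, 0.4035, 0.2734, -0.5327, 0.1132, 0.8387]
V = J·q̇ = [-0.6088, -0.2134, 0.6625, -0.1102, -0.8721, -0.3462]

-0.6088 -0.2134 0.6625 -0.1102 -0.8721 -0.3462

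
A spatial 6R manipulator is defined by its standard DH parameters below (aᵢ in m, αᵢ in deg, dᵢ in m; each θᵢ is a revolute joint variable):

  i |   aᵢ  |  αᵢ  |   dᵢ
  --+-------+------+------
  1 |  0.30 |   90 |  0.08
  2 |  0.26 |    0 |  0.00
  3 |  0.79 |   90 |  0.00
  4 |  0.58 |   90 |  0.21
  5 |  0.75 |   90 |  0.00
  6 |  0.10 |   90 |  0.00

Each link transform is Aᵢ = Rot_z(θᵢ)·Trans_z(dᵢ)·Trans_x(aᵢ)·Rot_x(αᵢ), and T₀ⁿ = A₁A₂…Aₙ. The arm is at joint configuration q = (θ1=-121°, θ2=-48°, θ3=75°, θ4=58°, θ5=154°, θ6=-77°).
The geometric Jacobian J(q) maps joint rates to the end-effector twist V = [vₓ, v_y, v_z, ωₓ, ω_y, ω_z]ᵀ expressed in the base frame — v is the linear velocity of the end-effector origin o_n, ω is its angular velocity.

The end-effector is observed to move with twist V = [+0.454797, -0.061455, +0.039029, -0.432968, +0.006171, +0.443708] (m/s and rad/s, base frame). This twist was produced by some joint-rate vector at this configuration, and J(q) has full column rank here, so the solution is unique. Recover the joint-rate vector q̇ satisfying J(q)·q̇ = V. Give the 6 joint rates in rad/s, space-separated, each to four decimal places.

o_n = [-0.6304, -1.1371, -0.3084]
J₁: ẑ×o_n = [1.1371, -0.6304, 0.0000], ω = ẑ
J2: z=[-0.8572, 0.5150, 0.0000] o=[-0.1545, -0.2572, 0.0800] → [-0.2001, -0.3329, 0.9993, -0.8572, 0.5150, 0.0000]
J3: z=[-0.8572, 0.5150, 0.0000] o=[-0.2441, -0.4063, -0.1132] → [-0.1005, -0.1673, 0.8254, -0.8572, 0.5150, 0.0000]
J4: z=[-0.2338, -0.3891, -0.8910] o=[-0.6066, -1.0096, 0.2454] → [0.1020, -0.1084, 0.0206, -0.2338, -0.3891, -0.8910]
J5: z=[0.0651, -0.9206, 0.3850] o=[-1.2184, -1.0728, 0.1979] → [0.4909, 0.2593, 0.5372, 0.0651, -0.9206, 0.3850]
J6: z=[-0.6354, -0.3357, -0.6954] o=[-0.6413, -1.2223, -0.2573] → [0.0764, -0.0401, -0.0505, -0.6354, -0.3357, -0.6954]
q̇ = J⁺·V = [0.3250, -0.6350, 0.8070, -0.6280, 0.1030, 0.6910]

0.3250 -0.6350 0.8070 -0.6280 0.1030 0.6910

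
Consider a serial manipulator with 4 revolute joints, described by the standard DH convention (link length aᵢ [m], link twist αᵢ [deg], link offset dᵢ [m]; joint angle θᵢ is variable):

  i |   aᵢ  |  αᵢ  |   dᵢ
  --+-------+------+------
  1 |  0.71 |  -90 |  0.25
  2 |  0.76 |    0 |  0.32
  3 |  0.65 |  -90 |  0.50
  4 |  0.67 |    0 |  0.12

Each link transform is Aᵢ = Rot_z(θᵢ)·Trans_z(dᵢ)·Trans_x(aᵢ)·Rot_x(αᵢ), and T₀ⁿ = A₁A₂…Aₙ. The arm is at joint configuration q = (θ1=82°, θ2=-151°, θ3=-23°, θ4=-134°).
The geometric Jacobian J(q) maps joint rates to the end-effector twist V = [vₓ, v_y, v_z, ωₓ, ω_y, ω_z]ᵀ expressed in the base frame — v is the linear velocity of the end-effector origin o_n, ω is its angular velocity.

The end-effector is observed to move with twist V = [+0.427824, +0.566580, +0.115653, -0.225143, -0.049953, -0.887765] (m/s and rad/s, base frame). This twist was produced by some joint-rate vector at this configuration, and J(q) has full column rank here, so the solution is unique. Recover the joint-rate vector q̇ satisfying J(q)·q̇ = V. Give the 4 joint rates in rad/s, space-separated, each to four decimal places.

-0.1190 0.1770 0.0390 -0.7730

o_n = [-1.3068, 0.0567, 0.7571]
J₁: ẑ×o_n = [-0.0567, -1.3068, 0.0000], ω = ẑ
J2: z=[-0.9903, 0.1392, 0.0000] o=[0.0988, 0.7031, 0.2500] → [0.0706, 0.5022, 0.8357, -0.9903, 0.1392, 0.0000]
J3: z=[-0.9903, 0.1392, 0.0000] o=[-0.3106, 0.0894, 0.6185] → [0.0193, 0.1373, 0.1710, -0.9903, 0.1392, 0.0000]
J4: z=[0.0145, 0.1035, 0.9945] o=[-0.8957, -0.4812, 0.6864] → [-0.5276, -0.4099, 0.0504, 0.0145, 0.1035, 0.9945]
q̇ = J⁺·V = [-0.1190, 0.1770, 0.0390, -0.7730]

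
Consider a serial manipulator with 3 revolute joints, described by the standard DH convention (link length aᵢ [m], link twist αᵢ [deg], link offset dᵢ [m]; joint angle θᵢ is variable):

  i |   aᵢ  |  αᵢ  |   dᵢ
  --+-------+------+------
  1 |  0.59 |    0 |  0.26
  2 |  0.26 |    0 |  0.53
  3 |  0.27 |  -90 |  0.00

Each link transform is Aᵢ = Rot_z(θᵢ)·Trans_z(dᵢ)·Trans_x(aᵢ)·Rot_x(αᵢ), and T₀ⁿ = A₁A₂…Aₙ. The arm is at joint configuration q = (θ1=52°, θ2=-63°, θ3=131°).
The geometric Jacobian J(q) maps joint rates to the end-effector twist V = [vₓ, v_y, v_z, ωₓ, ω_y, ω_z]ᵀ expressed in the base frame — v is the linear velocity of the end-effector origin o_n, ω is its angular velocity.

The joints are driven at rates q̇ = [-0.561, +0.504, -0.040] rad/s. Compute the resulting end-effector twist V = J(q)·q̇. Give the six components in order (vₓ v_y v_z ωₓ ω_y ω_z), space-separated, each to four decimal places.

o_n = [0.4835, 0.6491, 0.7900]
J₁: ẑ×o_n = [-0.6491, 0.4835, 0.0000], ω = ẑ
J2: z=[0.0000, 0.0000, 1.0000] o=[0.3632, 0.4649, 0.2600] → [-0.1842, 0.1202, 0.0000, 0.0000, 0.0000, 1.0000]
J3: z=[0.0000, 0.0000, 1.0000] o=[0.6185, 0.4153, 0.7900] → [-0.2338, -0.1350, 0.0000, 0.0000, 0.0000, 1.0000]
V = J·q̇ = [0.2807, -0.2052, 0.0000, 0.0000, 0.0000, -0.0970]

0.2807 -0.2052 0.0000 0.0000 0.0000 -0.0970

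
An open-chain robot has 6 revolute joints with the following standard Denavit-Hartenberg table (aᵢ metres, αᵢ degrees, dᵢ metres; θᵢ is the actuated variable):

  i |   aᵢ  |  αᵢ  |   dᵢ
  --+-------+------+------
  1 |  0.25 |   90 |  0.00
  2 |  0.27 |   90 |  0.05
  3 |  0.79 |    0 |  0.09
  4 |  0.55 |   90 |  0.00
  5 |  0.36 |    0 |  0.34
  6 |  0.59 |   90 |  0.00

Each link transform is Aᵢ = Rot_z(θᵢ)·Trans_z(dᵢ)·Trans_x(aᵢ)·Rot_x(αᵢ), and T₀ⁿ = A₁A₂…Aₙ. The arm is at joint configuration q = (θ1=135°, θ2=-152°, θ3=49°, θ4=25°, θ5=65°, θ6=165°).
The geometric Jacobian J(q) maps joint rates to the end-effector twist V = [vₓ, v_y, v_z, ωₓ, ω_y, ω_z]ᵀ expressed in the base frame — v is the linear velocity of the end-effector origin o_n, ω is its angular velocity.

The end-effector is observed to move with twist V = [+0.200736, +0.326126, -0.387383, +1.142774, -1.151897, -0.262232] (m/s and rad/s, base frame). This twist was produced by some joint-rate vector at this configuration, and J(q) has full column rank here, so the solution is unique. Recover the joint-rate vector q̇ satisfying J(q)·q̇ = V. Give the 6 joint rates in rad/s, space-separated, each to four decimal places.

o_n = [1.1733, 0.0470, -0.5968]
J₁: ẑ×o_n = [-0.0470, 1.1733, 0.0000], ω = ẑ
J2: z=[0.7071, 0.7071, 0.0000] o=[-0.1768, 0.1768, 0.0000] → [-0.4220, 0.4220, -1.0464, 0.7071, 0.7071, 0.0000]
J3: z=[0.3320, -0.3320, 0.8829] o=[0.0271, 0.0436, -0.1268] → [0.1530, 1.1680, 0.3816, 0.3320, -0.3320, 0.8829]
J4: z=[0.3320, -0.3320, 0.8829] o=[0.8022, 0.1117, -0.2906] → [0.1588, 0.4293, 0.1017, 0.3320, -0.3320, 0.8829]
J5: z=[0.4052, -0.7951, -0.4513] o=[1.2707, 0.3909, -0.3618] → [0.0317, 0.1392, -0.2168, 0.4052, -0.7951, -0.4513]
J6: z=[0.4052, -0.7951, -0.4513] o=[1.6464, 0.0895, -0.2468] → [0.2591, 0.3553, -0.3933, 0.4052, -0.7951, -0.4513]
q̇ = J⁺·V = [-0.8220, 0.3290, 0.5150, 0.7410, 0.9270, 0.2900]

-0.8220 0.3290 0.5150 0.7410 0.9270 0.2900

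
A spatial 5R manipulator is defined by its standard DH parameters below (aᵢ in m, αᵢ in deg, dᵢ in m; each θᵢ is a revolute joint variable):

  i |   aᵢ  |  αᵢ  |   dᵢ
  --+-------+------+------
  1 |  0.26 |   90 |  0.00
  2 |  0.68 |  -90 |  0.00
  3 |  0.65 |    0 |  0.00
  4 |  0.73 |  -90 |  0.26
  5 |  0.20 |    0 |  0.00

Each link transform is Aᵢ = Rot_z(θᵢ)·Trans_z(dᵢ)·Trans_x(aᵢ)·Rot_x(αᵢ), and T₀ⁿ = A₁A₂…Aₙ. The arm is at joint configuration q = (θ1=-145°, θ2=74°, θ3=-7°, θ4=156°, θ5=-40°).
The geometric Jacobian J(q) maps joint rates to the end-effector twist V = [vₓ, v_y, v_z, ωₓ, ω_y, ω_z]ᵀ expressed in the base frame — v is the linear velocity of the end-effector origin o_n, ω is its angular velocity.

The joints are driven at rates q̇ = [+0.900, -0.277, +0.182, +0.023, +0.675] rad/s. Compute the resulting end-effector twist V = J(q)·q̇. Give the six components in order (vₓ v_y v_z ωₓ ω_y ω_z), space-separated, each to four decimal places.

0.1081 0.0199 -0.1157 0.0669 0.4150 0.6223

o_n = [0.1802, -0.3324, 0.6532]
J₁: ẑ×o_n = [0.3324, 0.1802, -0.0000], ω = ẑ
J2: z=[-0.5736, 0.8192, 0.0000] o=[-0.2130, -0.1491, 0.0000] → [0.5351, 0.3747, -0.2169, -0.5736, 0.8192, 0.0000]
J3: z=[0.7874, 0.5514, 0.2756] o=[-0.3665, -0.2566, 0.6537] → [0.0206, 0.1511, -0.3611, 0.7874, 0.5514, 0.2756]
J4: z=[0.7874, 0.5514, 0.2756] o=[-0.5576, -0.2937, 1.2738] → [-0.3315, 0.6921, -0.4373, 0.7874, 0.5514, 0.2756]
J5: z=[-0.3754, 0.7836, -0.4951] o=[0.0040, -0.3594, 0.7440] → [-0.0578, -0.1213, -0.1482, -0.3754, 0.7836, -0.4951]
V = J·q̇ = [0.1081, 0.0199, -0.1157, 0.0669, 0.4150, 0.6223]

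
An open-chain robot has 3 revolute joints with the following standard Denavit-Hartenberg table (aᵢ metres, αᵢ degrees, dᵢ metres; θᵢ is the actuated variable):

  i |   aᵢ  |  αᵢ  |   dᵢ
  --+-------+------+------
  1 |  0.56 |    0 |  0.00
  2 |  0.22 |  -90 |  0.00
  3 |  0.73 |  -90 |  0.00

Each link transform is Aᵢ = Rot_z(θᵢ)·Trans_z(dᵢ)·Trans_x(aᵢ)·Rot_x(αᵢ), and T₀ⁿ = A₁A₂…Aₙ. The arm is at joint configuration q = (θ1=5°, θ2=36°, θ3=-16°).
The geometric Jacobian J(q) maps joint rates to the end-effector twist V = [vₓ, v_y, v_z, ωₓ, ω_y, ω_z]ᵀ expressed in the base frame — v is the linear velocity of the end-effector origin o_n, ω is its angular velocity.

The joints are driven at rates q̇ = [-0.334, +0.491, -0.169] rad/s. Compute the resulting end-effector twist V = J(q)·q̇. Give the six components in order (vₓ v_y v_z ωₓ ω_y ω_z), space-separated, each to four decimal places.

o_n = [1.2535, 0.6535, 0.2012]
J₁: ẑ×o_n = [-0.6535, 1.2535, 0.0000], ω = ẑ
J2: z=[0.0000, 0.0000, 1.0000] o=[0.5579, 0.0488, 0.0000] → [-0.6047, 0.6956, 0.0000, 0.0000, 0.0000, 1.0000]
J3: z=[-0.6561, 0.7547, 0.0000] o=[0.7239, 0.1931, 0.0000] → [0.1519, 0.1320, -0.7017, -0.6561, 0.7547, 0.0000]
V = J·q̇ = [-0.1043, -0.0994, 0.1186, 0.1109, -0.1275, 0.1570]

-0.1043 -0.0994 0.1186 0.1109 -0.1275 0.1570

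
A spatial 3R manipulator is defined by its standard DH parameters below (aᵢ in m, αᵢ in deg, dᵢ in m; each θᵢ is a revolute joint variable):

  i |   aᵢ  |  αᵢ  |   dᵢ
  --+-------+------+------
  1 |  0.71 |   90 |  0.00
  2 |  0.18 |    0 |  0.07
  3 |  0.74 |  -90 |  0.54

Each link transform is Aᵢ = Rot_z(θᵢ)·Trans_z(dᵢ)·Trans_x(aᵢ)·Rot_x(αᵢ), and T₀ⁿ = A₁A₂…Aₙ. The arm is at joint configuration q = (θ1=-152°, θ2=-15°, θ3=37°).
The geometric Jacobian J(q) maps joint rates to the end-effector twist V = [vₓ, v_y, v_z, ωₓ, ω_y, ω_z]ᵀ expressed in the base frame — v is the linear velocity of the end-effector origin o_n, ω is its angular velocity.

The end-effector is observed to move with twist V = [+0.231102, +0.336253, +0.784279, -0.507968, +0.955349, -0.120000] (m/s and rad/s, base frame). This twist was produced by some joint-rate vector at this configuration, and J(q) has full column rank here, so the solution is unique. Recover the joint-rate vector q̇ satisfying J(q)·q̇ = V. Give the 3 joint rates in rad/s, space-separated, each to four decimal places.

o_n = [-1.6726, -0.1985, 0.2306]
J₁: ẑ×o_n = [0.1985, -1.6726, 0.0000], ω = ẑ
J2: z=[-0.4695, 0.8829, 0.0000] o=[-0.6269, -0.3333, 0.0000] → [0.2036, 0.1083, 0.8600, -0.4695, 0.8829, 0.0000]
J3: z=[-0.4695, 0.8829, 0.0000] o=[-0.8133, -0.3531, -0.0466] → [0.2448, 0.1301, 0.6861, -0.4695, 0.8829, 0.0000]
q̇ = J⁺·V = [-0.1200, 0.2410, 0.8410]

-0.1200 0.2410 0.8410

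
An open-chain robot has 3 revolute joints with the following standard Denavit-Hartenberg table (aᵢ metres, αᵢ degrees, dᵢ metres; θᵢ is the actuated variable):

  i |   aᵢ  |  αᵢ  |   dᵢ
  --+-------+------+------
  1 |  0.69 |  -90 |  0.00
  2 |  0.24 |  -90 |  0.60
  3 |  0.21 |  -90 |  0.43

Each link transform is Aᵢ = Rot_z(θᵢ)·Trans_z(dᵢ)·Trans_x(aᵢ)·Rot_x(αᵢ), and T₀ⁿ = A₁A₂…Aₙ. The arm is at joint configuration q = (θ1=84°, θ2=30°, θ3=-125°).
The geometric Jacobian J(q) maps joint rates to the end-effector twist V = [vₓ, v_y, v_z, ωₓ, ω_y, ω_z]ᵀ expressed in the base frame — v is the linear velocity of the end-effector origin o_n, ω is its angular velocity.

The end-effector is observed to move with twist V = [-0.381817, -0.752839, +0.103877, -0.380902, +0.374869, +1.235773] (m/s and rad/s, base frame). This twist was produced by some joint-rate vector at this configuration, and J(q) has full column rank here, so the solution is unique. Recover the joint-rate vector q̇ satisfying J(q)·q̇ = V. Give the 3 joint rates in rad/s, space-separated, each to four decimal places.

0.6590 0.4180 -0.6660

o_n = [-0.7073, 0.6561, -0.4322]
J₁: ẑ×o_n = [-0.6561, -0.7073, 0.0000], ω = ẑ
J2: z=[-0.9945, 0.1045, 0.0000] o=[0.0721, 0.6862, 0.0000] → [-0.0452, -0.4298, 0.1115, -0.9945, 0.1045, 0.0000]
J3: z=[-0.0523, -0.4973, -0.8660] o=[-0.5029, 0.9556, -0.1200] → [-0.1042, 0.1607, -0.0860, -0.0523, -0.4973, -0.8660]
q̇ = J⁺·V = [0.6590, 0.4180, -0.6660]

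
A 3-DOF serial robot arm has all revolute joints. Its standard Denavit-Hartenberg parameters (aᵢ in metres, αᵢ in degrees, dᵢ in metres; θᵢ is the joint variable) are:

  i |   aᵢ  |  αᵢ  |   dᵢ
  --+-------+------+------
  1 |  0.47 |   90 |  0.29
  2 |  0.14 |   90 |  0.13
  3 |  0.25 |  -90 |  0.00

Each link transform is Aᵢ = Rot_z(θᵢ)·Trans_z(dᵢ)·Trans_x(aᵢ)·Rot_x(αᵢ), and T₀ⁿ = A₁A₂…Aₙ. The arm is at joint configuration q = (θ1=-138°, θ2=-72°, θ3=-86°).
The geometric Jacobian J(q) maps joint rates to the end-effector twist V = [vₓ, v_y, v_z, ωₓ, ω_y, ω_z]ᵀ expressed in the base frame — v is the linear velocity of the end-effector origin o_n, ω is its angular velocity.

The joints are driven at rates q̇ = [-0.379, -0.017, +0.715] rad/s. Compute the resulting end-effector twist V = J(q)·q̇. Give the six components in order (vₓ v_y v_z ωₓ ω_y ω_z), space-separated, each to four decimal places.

-0.2126 0.0899 -0.1704 0.5167 0.4424 -0.5999

o_n = [-0.3055, -0.4358, 0.1403]
J₁: ẑ×o_n = [0.4358, -0.3055, 0.0000], ω = ẑ
J2: z=[-0.6691, 0.7431, 0.0000] o=[-0.3493, -0.3145, 0.2900] → [-0.1113, -0.1002, 0.0487, -0.6691, 0.7431, 0.0000]
J3: z=[0.7068, 0.6364, -0.3090] o=[-0.4684, -0.2468, 0.1569] → [-0.0689, -0.0386, -0.2372, 0.7068, 0.6364, -0.3090]
V = J·q̇ = [-0.2126, 0.0899, -0.1704, 0.5167, 0.4424, -0.5999]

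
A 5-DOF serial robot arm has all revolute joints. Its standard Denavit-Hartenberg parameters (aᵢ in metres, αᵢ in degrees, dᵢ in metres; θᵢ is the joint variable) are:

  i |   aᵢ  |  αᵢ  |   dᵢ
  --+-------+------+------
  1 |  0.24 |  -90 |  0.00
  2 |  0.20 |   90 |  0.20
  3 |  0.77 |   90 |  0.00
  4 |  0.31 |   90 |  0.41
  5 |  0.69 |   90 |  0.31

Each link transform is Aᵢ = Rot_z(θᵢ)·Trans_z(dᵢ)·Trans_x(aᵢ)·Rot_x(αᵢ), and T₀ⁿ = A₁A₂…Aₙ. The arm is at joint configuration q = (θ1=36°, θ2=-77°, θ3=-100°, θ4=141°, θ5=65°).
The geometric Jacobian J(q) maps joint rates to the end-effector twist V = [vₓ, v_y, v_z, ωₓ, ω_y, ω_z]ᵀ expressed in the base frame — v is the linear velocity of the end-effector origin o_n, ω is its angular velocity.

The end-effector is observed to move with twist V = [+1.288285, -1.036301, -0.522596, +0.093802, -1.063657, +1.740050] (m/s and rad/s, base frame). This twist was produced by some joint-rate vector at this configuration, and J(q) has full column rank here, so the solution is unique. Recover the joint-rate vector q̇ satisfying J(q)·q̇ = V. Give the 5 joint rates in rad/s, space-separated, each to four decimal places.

0.9050 -0.5390 0.4130 -0.7450 0.3990

o_n = [-0.3943, -0.4227, -0.7434]
J₁: ẑ×o_n = [0.4227, -0.3943, 0.0000], ω = ẑ
J2: z=[-0.5878, 0.8090, 0.0000] o=[0.1942, 0.1411, 0.0000] → [-0.6015, -0.4370, 0.8075, -0.5878, 0.8090, 0.0000]
J3: z=[-0.7883, -0.5727, 0.2250] o=[0.1130, 0.3293, 0.1949] → [0.7066, -0.8538, 0.3023, -0.7883, -0.5727, 0.2250]
J4: z=[-0.2813, 0.0103, -0.9596] o=[0.5344, -0.3018, 0.0646] → [-0.1243, 0.6638, 0.0435, -0.2813, 0.0103, -0.9596]
J5: z=[-0.2682, -0.9609, 0.0683] o=[0.1334, -0.2119, -0.2442] → [0.4942, -0.1700, -0.4506, -0.2682, -0.9609, 0.0683]
q̇ = J⁺·V = [0.9050, -0.5390, 0.4130, -0.7450, 0.3990]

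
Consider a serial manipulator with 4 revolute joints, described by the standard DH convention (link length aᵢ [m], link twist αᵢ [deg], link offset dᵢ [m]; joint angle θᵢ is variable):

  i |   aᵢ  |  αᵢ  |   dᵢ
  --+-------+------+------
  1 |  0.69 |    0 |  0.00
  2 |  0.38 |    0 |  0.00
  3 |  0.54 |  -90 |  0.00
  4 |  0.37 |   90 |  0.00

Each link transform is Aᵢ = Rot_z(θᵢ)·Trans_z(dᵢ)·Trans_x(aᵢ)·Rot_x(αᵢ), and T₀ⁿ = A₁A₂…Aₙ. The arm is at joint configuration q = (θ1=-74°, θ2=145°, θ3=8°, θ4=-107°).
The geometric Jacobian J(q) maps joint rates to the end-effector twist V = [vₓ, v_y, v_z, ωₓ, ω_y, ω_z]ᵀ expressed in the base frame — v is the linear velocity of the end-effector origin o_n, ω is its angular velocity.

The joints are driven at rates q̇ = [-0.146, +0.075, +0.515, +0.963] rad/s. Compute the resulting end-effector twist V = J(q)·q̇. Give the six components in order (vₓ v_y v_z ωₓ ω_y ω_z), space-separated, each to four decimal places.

-0.1945 0.3345 0.1042 -0.9453 0.1837 0.4440

o_n = [0.3963, 0.1199, 0.3538]
J₁: ẑ×o_n = [-0.1199, 0.3963, 0.0000], ω = ẑ
J2: z=[0.0000, 0.0000, 1.0000] o=[0.1902, -0.6633, 0.0000] → [-0.7832, 0.2061, 0.0000, 0.0000, 0.0000, 1.0000]
J3: z=[0.0000, 0.0000, 1.0000] o=[0.3139, -0.3040, 0.0000] → [-0.4239, 0.0824, 0.0000, 0.0000, 0.0000, 1.0000]
J4: z=[-0.9816, 0.1908, 0.0000] o=[0.4169, 0.2261, 0.0000] → [0.0675, 0.3473, 0.1082, -0.9816, 0.1908, 0.0000]
V = J·q̇ = [-0.1945, 0.3345, 0.1042, -0.9453, 0.1837, 0.4440]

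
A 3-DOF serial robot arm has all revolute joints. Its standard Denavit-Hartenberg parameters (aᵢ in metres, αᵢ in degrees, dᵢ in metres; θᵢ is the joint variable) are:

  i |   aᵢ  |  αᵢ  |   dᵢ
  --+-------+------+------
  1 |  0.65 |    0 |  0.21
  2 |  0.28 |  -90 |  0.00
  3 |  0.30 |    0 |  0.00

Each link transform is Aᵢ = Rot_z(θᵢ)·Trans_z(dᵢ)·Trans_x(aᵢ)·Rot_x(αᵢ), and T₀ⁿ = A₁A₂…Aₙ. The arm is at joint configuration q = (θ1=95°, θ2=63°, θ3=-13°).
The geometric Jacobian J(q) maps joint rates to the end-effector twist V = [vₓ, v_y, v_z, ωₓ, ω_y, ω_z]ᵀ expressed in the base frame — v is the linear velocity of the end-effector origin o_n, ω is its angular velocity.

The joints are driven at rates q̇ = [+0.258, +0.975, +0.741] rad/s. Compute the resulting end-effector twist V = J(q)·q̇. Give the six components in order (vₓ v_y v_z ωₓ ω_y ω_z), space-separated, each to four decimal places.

o_n = [-0.5873, 0.8619, 0.2775]
J₁: ẑ×o_n = [-0.8619, -0.5873, 0.0000], ω = ẑ
J2: z=[0.0000, 0.0000, 1.0000] o=[-0.0567, 0.6475, 0.2100] → [-0.2144, -0.5306, 0.0000, 0.0000, 0.0000, 1.0000]
J3: z=[-0.3746, -0.9272, 0.0000] o=[-0.3163, 0.7524, 0.2100] → [-0.0626, 0.0253, -0.2923, -0.3746, -0.9272, 0.0000]
V = J·q̇ = [-0.4778, -0.6502, -0.2166, -0.2776, -0.6870, 1.2330]

-0.4778 -0.6502 -0.2166 -0.2776 -0.6870 1.2330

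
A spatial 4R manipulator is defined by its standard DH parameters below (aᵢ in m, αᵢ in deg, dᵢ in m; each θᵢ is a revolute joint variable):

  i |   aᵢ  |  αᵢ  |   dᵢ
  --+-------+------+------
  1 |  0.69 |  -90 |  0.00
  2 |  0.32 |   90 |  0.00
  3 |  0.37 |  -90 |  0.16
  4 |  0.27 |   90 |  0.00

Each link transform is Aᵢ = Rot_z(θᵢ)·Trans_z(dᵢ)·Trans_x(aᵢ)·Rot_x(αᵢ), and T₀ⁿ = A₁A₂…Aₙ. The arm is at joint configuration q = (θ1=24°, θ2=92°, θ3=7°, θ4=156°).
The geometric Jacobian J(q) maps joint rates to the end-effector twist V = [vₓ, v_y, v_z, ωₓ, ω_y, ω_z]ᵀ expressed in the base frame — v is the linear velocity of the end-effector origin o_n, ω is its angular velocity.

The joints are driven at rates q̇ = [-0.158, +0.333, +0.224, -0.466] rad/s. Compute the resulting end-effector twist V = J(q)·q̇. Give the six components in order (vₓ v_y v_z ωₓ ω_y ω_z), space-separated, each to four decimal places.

-0.2064 -0.1804 -0.0549 0.2554 -0.0281 -0.2226

o_n = [0.6559, 0.3085, -0.4439]
J₁: ẑ×o_n = [-0.3085, 0.6559, 0.0000], ω = ẑ
J2: z=[-0.4067, 0.9135, 0.0000] o=[0.6303, 0.2806, 0.0000] → [-0.4055, -0.1806, -0.0347, -0.4067, 0.9135, 0.0000]
J3: z=[0.9130, 0.4065, -0.0349] o=[0.6201, 0.2761, -0.3198] → [-0.0493, 0.1121, 0.0150, 0.9130, 0.4065, -0.0349]
J4: z=[-0.3998, 0.9085, 0.1218] o=[0.7362, 0.3771, -0.6924] → [0.2341, 0.0896, 0.1003, -0.3998, 0.9085, 0.1218]
V = J·q̇ = [-0.2064, -0.1804, -0.0549, 0.2554, -0.0281, -0.2226]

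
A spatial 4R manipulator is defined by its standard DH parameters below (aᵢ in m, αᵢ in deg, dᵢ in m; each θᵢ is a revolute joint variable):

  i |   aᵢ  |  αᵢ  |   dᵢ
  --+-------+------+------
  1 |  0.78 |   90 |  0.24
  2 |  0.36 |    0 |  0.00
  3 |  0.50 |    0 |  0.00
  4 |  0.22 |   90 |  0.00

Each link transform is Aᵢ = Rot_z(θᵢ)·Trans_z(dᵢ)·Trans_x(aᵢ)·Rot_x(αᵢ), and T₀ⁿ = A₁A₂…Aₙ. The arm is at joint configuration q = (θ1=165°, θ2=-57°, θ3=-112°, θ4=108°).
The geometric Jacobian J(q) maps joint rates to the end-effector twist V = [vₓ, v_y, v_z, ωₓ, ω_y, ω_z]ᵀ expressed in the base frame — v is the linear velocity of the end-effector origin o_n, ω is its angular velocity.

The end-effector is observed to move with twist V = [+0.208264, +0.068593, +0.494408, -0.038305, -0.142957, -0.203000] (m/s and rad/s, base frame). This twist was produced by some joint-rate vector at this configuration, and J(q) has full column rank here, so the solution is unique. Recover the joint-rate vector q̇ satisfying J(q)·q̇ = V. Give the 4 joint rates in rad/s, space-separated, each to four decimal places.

-0.2030 -0.1640 -0.9410 0.9570

o_n = [-0.5717, 0.1532, -0.3497]
J₁: ẑ×o_n = [-0.1532, -0.5717, 0.0000], ω = ẑ
J2: z=[0.2588, 0.9659, 0.0000] o=[-0.7534, 0.2019, 0.2400] → [-0.5696, 0.1526, -0.1881, 0.2588, 0.9659, 0.0000]
J3: z=[0.2588, 0.9659, 0.0000] o=[-0.9428, 0.2526, -0.0619] → [-0.2780, 0.0745, -0.3842, 0.2588, 0.9659, 0.0000]
J4: z=[0.2588, 0.9659, 0.0000] o=[-0.4687, 0.1256, -0.1573] → [-0.1859, 0.0498, 0.1067, 0.2588, 0.9659, 0.0000]
q̇ = J⁺·V = [-0.2030, -0.1640, -0.9410, 0.9570]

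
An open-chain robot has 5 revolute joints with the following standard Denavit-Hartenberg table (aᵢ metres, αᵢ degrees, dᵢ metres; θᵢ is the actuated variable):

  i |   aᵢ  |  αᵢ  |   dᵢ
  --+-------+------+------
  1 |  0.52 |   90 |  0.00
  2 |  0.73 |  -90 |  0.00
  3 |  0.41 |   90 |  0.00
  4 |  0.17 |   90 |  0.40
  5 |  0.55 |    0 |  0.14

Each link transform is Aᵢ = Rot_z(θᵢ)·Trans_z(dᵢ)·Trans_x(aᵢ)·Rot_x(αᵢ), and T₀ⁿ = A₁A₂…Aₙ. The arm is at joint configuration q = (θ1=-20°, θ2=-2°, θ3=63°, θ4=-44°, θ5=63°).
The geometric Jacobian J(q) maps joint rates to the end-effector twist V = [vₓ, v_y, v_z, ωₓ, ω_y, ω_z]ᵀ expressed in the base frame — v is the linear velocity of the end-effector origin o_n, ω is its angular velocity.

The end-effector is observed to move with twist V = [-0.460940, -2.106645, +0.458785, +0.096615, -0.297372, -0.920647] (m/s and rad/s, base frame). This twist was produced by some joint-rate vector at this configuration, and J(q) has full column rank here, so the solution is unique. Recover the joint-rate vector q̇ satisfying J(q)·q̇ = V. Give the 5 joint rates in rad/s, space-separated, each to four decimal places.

o_n = [2.2173, -0.6542, -0.4549]
J₁: ẑ×o_n = [0.6542, 2.2173, -0.0000], ω = ẑ
J2: z=[-0.3420, -0.9397, 0.0000] o=[0.4886, -0.1779, 0.0000] → [0.4275, -0.1556, 1.7873, -0.3420, -0.9397, 0.0000]
J3: z=[0.0328, -0.0119, 0.9994] o=[1.1742, -0.4274, -0.0255] → [0.2318, 1.0565, 0.0050, 0.0328, -0.0119, 0.9994]
J4: z=[0.6815, -0.7312, -0.0311] o=[1.4739, -0.1477, -0.0320] → [0.2935, 0.2651, 0.1983, 0.6815, -0.7312, -0.0311]
J5: z=[-0.5315, -0.4652, -0.7079] o=[1.8321, -0.3554, -0.1644] → [-0.0764, -0.4271, 0.3380, -0.5315, -0.4652, -0.7079]
q̇ = J⁺·V = [-0.9400, 0.2680, -0.0840, 0.1610, -0.1530]

-0.9400 0.2680 -0.0840 0.1610 -0.1530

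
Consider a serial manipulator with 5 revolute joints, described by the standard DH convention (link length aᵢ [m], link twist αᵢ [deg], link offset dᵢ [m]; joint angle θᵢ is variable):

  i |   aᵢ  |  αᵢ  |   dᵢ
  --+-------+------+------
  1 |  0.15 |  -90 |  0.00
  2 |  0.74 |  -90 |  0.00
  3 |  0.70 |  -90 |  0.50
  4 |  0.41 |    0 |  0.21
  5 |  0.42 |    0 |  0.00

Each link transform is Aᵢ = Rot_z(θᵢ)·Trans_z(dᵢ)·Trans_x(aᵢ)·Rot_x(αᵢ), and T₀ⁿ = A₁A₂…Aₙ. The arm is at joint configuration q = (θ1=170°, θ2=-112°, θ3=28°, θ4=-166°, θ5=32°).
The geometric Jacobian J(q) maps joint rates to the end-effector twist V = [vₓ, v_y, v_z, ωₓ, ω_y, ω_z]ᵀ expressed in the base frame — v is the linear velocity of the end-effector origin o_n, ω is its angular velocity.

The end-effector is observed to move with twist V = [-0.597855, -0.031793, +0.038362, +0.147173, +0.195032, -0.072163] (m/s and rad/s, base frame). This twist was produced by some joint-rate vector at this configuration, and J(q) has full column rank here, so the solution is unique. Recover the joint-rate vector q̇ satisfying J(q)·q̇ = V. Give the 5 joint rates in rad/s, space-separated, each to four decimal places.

o_n = [-0.6976, 0.3163, 0.9409]
J₁: ẑ×o_n = [-0.3163, -0.6976, 0.0000], ω = ẑ
J2: z=[-0.1736, -0.9848, 0.0000] o=[-0.1477, 0.0260, 0.0000] → [-0.9266, 0.1634, -0.5920, -0.1736, -0.9848, 0.0000]
J3: z=[-0.9131, 0.1610, 0.3746] o=[0.1253, -0.0221, 0.6861] → [-0.0857, -0.0756, -0.1765, -0.9131, 0.1610, 0.3746]
J4: z=[-0.0199, 0.9001, -0.4353] o=[-0.0462, 0.3418, 1.4465] → [-0.4662, 0.2735, 0.5869, -0.0199, 0.9001, -0.4353]
J5: z=[-0.0199, 0.9001, -0.4353] o=[-0.3030, 0.3858, 1.0665] → [-0.1434, 0.1693, 0.3566, -0.0199, 0.9001, -0.4353]
q̇ = J⁺·V = [0.3550, 0.4490, -0.2630, -0.0500, 0.8050]

0.3550 0.4490 -0.2630 -0.0500 0.8050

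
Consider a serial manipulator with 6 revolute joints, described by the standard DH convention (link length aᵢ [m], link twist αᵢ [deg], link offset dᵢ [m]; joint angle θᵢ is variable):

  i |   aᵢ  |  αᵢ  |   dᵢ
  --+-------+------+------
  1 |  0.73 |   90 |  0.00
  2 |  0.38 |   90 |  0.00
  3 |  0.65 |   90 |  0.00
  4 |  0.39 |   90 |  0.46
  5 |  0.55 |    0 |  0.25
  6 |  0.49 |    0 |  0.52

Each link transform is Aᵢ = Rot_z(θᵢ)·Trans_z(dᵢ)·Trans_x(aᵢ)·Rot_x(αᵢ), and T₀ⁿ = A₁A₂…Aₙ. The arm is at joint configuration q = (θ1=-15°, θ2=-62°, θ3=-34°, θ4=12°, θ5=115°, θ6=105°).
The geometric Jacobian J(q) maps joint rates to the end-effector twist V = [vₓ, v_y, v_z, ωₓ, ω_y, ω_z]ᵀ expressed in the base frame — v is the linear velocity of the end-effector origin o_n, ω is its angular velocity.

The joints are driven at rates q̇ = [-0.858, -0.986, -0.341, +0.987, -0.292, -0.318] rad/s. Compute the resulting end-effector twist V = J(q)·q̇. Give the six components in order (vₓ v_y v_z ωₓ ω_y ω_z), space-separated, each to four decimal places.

o_n = [1.8442, 0.4038, -0.0800]
J₁: ẑ×o_n = [-0.4038, 1.8442, 0.0000], ω = ẑ
J2: z=[-0.2588, -0.9659, 0.0000] o=[0.7051, -0.1889, 0.0000] → [0.0773, -0.0207, 0.9468, -0.2588, -0.9659, 0.0000]
J3: z=[-0.8529, 0.2285, -0.4695] o=[0.8774, -0.2351, -0.3355] → [0.3583, -0.2359, -0.7658, -0.8529, 0.2285, -0.4695]
J4: z=[-0.0390, 0.8687, 0.4937] o=[1.2159, 0.0505, -0.8113] → [0.4609, 0.3387, -0.5596, -0.0390, 0.8687, 0.4937]
J5: z=[0.9425, -0.1322, 0.3070] o=[1.3274, 0.6363, -0.9015] → [-0.0372, -0.6156, -0.1508, 0.9425, -0.1322, 0.3070]
J6: z=[0.9425, -0.1322, 0.3070] o=[1.4664, 0.9253, -0.3895] → [0.1192, -0.1758, -0.4416, 0.9425, -0.1322, 0.3070]
V = J·q̇ = [0.5760, -0.9115, -1.0403, -0.0674, 1.8125, -0.3979]

0.5760 -0.9115 -1.0403 -0.0674 1.8125 -0.3979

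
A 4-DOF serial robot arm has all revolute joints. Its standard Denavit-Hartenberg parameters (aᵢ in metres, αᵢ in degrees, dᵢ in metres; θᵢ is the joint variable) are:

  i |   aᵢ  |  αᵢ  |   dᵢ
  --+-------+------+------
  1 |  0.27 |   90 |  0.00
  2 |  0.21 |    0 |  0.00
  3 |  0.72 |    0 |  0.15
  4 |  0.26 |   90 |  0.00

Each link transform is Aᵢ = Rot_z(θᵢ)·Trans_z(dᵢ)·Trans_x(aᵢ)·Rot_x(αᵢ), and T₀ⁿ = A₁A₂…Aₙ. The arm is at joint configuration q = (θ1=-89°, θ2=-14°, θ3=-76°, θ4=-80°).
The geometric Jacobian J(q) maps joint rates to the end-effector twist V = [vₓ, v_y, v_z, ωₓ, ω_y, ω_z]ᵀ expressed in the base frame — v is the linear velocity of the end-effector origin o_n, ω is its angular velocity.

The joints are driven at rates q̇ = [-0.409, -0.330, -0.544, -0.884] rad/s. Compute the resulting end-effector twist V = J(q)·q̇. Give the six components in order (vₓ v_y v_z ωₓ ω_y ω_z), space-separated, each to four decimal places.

o_n = [-0.1462, -0.2203, -0.8160]
J₁: ẑ×o_n = [0.2203, -0.1462, 0.0000], ω = ẑ
J2: z=[-0.9998, -0.0175, 0.0000] o=[0.0047, -0.2700, 0.0000] → [0.0142, -0.8158, -0.0523, -0.9998, -0.0175, 0.0000]
J3: z=[-0.9998, -0.0175, 0.0000] o=[0.0083, -0.4737, -0.0508] → [0.0134, -0.7650, -0.2561, -0.9998, -0.0175, 0.0000]
J4: z=[-0.9998, -0.0175, 0.0000] o=[-0.1417, -0.4763, -0.7708] → [0.0008, -0.0451, -0.2561, -0.9998, -0.0175, 0.0000]
V = J·q̇ = [-0.1028, 0.7851, 0.3829, 1.7577, 0.0307, -0.4090]

-0.1028 0.7851 0.3829 1.7577 0.0307 -0.4090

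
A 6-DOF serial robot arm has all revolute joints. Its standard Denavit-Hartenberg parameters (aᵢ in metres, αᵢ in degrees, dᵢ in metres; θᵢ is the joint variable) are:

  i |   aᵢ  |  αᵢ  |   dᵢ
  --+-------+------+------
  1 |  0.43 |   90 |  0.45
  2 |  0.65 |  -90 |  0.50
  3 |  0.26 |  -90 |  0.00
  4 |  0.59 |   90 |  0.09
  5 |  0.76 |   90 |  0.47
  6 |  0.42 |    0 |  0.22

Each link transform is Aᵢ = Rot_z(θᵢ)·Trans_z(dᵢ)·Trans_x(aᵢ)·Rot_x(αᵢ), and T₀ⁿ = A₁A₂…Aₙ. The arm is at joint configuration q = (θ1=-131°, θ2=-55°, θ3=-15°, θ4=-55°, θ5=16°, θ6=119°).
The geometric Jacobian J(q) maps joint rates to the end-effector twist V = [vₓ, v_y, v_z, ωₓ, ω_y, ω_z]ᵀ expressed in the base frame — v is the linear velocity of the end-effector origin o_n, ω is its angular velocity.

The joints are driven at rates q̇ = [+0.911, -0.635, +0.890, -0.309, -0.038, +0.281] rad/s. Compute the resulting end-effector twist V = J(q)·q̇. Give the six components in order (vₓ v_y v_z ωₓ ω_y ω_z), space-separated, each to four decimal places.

1.5579 -1.6258 -0.8025 -0.4294 -0.5795 1.5084

o_n = [-1.8059, -1.2620, 0.5422]
J₁: ẑ×o_n = [1.2620, -1.8059, 0.0000], ω = ẑ
J2: z=[-0.7547, 0.6561, 0.0000] o=[-0.2821, -0.3245, 0.4500] → [0.0605, 0.0696, 1.7072, -0.7547, 0.6561, 0.0000]
J3: z=[-0.5374, -0.6182, 0.5736] o=[-0.9041, -0.2779, -0.0824] → [0.1783, -0.1815, -0.0286, -0.5374, -0.6182, 0.5736]
J4: z=[0.6316, -0.7457, -0.2120] o=[-1.0493, -0.3424, -0.2882] → [-0.8142, -0.3641, -1.1450, 0.6316, -0.7457, -0.2120]
J5: z=[0.1495, -0.1512, 0.9771] o=[-1.4413, -0.7924, -0.2978] → [0.3319, -0.4818, -0.1253, 0.1495, -0.1512, 0.9771]
J6: z=[-0.8168, 0.5380, 0.2082] o=[-1.7945, -1.4937, 0.1287] → [0.1742, 0.3354, -0.1832, -0.8168, 0.5380, 0.2082]
V = J·q̇ = [1.5579, -1.6258, -0.8025, -0.4294, -0.5795, 1.5084]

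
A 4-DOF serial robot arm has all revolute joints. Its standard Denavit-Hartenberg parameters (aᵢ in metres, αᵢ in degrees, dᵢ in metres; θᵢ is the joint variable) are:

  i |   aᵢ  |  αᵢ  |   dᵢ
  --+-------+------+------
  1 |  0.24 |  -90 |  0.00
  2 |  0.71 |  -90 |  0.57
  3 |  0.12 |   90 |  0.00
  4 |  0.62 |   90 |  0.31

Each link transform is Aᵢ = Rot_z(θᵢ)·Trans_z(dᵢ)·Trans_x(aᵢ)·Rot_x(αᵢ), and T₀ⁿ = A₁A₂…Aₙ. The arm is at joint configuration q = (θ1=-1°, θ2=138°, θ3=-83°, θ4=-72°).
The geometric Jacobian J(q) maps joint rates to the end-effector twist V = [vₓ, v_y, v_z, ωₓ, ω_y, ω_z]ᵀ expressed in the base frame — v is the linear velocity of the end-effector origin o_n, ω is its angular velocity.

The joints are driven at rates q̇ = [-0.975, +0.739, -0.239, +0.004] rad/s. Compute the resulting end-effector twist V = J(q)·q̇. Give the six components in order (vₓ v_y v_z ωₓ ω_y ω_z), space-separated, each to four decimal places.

o_n = [0.3233, 0.9115, -0.7328]
J₁: ẑ×o_n = [-0.9115, 0.3233, 0.0000], ω = ẑ
J2: z=[0.0175, 0.9998, 0.0000] o=[0.2400, -0.0042, 0.0000] → [-0.7327, 0.0128, -0.0674, 0.0175, 0.9998, 0.0000]
J3: z=[-0.6690, 0.0117, 0.7431] o=[-0.2776, 0.5749, -0.4751] → [-0.2532, 0.2742, -0.2322, -0.6690, 0.0117, 0.7431]
J4: z=[0.7396, 0.1090, 0.6641] o=[-0.2864, 0.6942, -0.4849] → [-0.1714, 0.5883, 0.0943, 0.7396, 0.1090, 0.6641]
V = J·q̇ = [0.4071, -0.3690, 0.0061, 0.1758, 0.7365, -1.1500]

0.4071 -0.3690 0.0061 0.1758 0.7365 -1.1500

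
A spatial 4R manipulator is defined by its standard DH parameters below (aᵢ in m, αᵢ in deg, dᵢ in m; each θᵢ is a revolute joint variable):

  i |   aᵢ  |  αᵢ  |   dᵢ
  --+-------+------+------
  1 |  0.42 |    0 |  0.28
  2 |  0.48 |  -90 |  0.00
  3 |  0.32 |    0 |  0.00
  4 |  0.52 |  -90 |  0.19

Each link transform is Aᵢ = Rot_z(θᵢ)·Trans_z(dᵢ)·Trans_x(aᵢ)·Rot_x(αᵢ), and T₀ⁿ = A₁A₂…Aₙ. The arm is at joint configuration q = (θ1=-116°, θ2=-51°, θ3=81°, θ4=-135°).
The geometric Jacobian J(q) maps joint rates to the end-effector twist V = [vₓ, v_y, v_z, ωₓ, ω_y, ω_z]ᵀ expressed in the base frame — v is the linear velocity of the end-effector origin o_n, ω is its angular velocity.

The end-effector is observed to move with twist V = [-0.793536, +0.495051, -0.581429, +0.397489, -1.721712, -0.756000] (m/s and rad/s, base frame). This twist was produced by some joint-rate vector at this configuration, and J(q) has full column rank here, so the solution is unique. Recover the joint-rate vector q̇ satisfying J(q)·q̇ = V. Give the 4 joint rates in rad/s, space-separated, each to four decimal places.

-0.1100 -0.6460 0.8260 0.9410

o_n = [-0.9557, -0.7506, 0.3846]
J₁: ẑ×o_n = [0.7506, -0.9557, 0.0000], ω = ẑ
J2: z=[0.0000, 0.0000, 1.0000] o=[-0.1841, -0.3775, 0.2800] → [0.3731, -0.7715, 0.0000, 0.0000, 0.0000, 1.0000]
J3: z=[0.2250, -0.9744, 0.0000] o=[-0.6518, -0.4855, 0.2800] → [-0.1019, -0.0235, -0.3557, 0.2250, -0.9744, 0.0000]
J4: z=[0.2250, -0.9744, 0.0000] o=[-0.7006, -0.4967, -0.0361] → [-0.4099, -0.0946, -0.3056, 0.2250, -0.9744, 0.0000]
q̇ = J⁺·V = [-0.1100, -0.6460, 0.8260, 0.9410]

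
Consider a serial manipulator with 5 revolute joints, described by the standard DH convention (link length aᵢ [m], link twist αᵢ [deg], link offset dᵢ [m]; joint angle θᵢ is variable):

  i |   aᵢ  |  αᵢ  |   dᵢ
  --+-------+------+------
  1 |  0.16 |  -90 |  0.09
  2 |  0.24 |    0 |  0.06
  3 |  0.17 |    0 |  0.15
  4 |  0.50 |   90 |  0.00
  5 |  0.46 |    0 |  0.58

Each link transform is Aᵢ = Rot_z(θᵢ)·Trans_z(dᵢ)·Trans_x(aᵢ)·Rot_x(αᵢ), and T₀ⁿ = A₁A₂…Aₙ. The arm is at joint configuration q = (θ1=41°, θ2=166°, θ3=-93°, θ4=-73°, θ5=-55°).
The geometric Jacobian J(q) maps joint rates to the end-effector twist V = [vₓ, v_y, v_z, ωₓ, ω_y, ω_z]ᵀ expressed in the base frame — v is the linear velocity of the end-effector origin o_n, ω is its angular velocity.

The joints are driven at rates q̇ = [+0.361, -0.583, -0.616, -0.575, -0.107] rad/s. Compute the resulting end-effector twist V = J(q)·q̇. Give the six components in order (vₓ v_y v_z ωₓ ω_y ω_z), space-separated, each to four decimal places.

-0.7458 -0.3314 1.2789 1.1638 -1.3389 0.2540

o_n = [0.6684, 0.3600, 0.4494]
J₁: ẑ×o_n = [-0.3600, 0.6684, 0.0000], ω = ẑ
J2: z=[-0.6561, 0.7547, 0.0000] o=[0.1208, 0.1050, 0.0900] → [0.2712, 0.2358, -0.5807, -0.6561, 0.7547, 0.0000]
J3: z=[-0.6561, 0.7547, 0.0000] o=[-0.0944, -0.0025, 0.0319] → [0.3150, 0.2739, -0.8135, -0.6561, 0.7547, 0.0000]
J4: z=[-0.6561, 0.7547, 0.0000] o=[-0.1553, 0.1433, -0.1306] → [0.4377, 0.3805, -0.7638, -0.6561, 0.7547, 0.0000]
J5: z=[0.0000, 0.0000, 1.0000] o=[0.2221, 0.4713, -0.1306] → [0.1113, 0.4463, -0.0000, 0.0000, 0.0000, 1.0000]
V = J·q̇ = [-0.7458, -0.3314, 1.2789, 1.1638, -1.3389, 0.2540]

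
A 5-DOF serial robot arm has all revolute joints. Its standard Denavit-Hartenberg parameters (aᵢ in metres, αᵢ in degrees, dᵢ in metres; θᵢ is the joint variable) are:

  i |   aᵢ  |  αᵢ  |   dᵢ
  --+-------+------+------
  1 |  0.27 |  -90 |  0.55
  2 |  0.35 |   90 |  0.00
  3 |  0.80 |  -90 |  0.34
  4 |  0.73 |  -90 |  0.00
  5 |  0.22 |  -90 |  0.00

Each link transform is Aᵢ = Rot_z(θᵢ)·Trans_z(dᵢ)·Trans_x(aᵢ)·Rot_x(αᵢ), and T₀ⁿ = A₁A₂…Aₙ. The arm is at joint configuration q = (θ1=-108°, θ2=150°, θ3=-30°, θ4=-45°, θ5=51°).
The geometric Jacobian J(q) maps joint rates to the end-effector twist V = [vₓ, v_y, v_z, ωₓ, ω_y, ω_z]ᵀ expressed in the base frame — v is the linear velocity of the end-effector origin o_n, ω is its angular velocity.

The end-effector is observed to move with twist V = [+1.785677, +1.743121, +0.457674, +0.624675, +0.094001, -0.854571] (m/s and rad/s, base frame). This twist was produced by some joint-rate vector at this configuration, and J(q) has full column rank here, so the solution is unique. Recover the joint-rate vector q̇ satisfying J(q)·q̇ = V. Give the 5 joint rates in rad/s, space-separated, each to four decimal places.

-0.3100 0.8450 0.9180 0.0160 0.8310

o_n = [-0.6456, 0.7803, -1.0208]
J₁: ẑ×o_n = [-0.7803, -0.6456, 0.0000], ω = ẑ
J2: z=[0.9511, -0.3090, 0.0000] o=[-0.0834, -0.2568, 0.5500] → [0.4854, 1.4940, 0.8126, 0.9511, -0.3090, 0.0000]
J3: z=[-0.1545, -0.4755, -0.8660] o=[0.0102, 0.0315, 0.3750] → [1.3122, 0.3523, -0.4276, -0.1545, -0.4755, -0.8660]
J4: z=[0.9574, 0.1442, -0.2500] o=[-0.2373, 0.5640, -0.2659] → [-0.0548, 0.8249, 0.2659, 0.9574, 0.1442, -0.2500]
J5: z=[-0.0631, 0.9499, 0.3062] o=[-0.4429, 0.7665, -0.9364] → [-0.0844, -0.0674, 0.1917, -0.0631, 0.9499, 0.3062]
q̇ = J⁺·V = [-0.3100, 0.8450, 0.9180, 0.0160, 0.8310]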